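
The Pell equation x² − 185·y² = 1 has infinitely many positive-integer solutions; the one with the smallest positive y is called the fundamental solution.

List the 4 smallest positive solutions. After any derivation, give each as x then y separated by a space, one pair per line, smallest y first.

√185 → a₀=13, period (1,1,1,1,26); ℓ=5 odd so k=9
k=0  a_k=13  p_k/q_k = 13/1
k=1  a_k=1  p_k/q_k = 14/1
k=2  a_k=1  p_k/q_k = 27/2
k=3  a_k=1  p_k/q_k = 41/3
k=4  a_k=1  p_k/q_k = 68/5
k=5  a_k=26  p_k/q_k = 1809/133
k=6  a_k=1  p_k/q_k = 1877/138
k=7  a_k=1  p_k/q_k = 3686/271
k=8  a_k=1  p_k/q_k = 5563/409
k=9  a_k=1  p_k/q_k = 9249/680
(x₁, y₁) = (9249, 680);  9249² − 185·680² = 1 ✓
k=2:  x_2 = 9249·9249+185·680·680 = 171088001,  y_2 = 9249·680+680·9249 = 12578640
k=3:  x_3 = 9249·171088001+185·680·12578640 = 3164785833249,  y_3 = 9249·12578640+680·171088001 = 232679682040
k=4:  x_4 = 9249·3164785833249+185·680·232679682040 = 58542208172352001,  y_4 = 9249·232679682040+680·3164785833249 = 4304108745797280

9249 680
171088001 12578640
3164785833249 232679682040
58542208172352001 4304108745797280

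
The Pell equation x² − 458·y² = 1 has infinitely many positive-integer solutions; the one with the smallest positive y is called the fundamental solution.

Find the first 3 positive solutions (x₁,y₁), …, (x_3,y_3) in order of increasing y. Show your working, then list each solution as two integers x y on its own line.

[21; 2,2,42] for √458; ℓ=3 ⇒ convergent index 5
k=0  a_k=21  p_k/q_k = 21/1
k=1  a_k=2  p_k/q_k = 43/2
k=2  a_k=2  p_k/q_k = 107/5
…
k=4  a_k=2  p_k/q_k = 9181/429
k=5  a_k=2  p_k/q_k = 22899/1070
(x₁, y₁) = (22899, 1070);  22899² − 458·1070² = 1 ✓
(22899+1070√458)^2 = 1048728401 + 49003860√458
(22899+1070√458)^3 = 48029663286099 + 2244278779210√458

22899 1070
1048728401 49003860
48029663286099 2244278779210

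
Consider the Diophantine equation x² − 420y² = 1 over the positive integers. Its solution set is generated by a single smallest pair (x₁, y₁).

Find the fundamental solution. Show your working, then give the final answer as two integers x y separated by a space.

d=420: √d = [20; 2,40] (ℓ=2, even), read p_1/q_1
k=0  a_k=20  p_k/q_k = 20/1
k=1  a_k=2  p_k/q_k = 41/2
(x₁, y₁) = (41, 2);  41² − 420·2² = 1 ✓

41 2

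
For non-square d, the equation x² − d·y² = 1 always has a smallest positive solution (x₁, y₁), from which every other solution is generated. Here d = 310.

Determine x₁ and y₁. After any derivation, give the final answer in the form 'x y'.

√310 = [17; 1,1,1,1,5,…,1,1,34, …], period ℓ=16 (even) → k=15
i=0: a=17 ⇒ p=17, q=1
i=1: a=1 ⇒ p=18, q=1
…
i=3: a=1 ⇒ p=53, q=3
…
i=7: a=1 ⇒ p=2060, q=117
…
i=11: a=5 ⇒ p=152387, q=8655
i=12: a=1 ⇒ p=181315, q=10298
i=13: a=1 ⇒ p=333702, q=18953
i=14: a=1 ⇒ p=515017, q=29251
i=15: a=1 ⇒ p=848719, q=48204
fundamental: x₁=848719, y₁=48204  (since 720323940961 − 310·2323625616 = 1)

848719 48204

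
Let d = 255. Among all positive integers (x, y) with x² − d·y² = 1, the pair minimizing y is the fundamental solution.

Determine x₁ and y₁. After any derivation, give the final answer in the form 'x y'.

16 1

√255 = [15; 1,30, …], period ℓ=2 (even) → k=1
step 0: (15, 1)  from 15·(1,0) + (0,1)
step 1: (16, 1)  from 1·(15,1) + (1,0)
(x₁, y₁) = (16, 1);  16² − 255·1² = 1 ✓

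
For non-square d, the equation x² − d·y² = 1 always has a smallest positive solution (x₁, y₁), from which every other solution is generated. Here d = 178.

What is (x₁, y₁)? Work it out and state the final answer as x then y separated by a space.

1601 120

√178 → a₀=13, period (2,1,12,1,2,26); ℓ=6 even so k=5
k=0  a_k=13  p_k/q_k = 13/1
k=1  a_k=2  p_k/q_k = 27/2
…
k=4  a_k=1  p_k/q_k = 547/41
k=5  a_k=2  p_k/q_k = 1601/120
(x₁, y₁) = (1601, 120);  1601² − 178·120² = 1 ✓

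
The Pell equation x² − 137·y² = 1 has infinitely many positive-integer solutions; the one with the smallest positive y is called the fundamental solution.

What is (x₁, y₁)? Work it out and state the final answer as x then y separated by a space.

6083073 519712

√137 = [11; 1,2,2,1,1,2,2,1,22, …], period ℓ=9 (odd) → k=17
i=0: a=11 ⇒ p=11, q=1
…
i=2: a=2 ⇒ p=35, q=3
i=3: a=2 ⇒ p=82, q=7
…
i=5: a=1 ⇒ p=199, q=17
…
i=8: a=1 ⇒ p=1744, q=149
…
i=16: a=2 ⇒ p=4286741, q=366241
i=17: a=1 ⇒ p=6083073, q=519712
fundamental: x₁=6083073, y₁=519712  (since 37003777123329 − 137·270100562944 = 1)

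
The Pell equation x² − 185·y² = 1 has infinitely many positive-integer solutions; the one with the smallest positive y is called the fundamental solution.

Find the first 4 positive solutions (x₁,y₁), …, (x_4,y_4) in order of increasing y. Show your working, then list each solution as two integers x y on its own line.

9249 680
171088001 12578640
3164785833249 232679682040
58542208172352001 4304108745797280

[13; 1,1,1,1,26] for √185; ℓ=5 ⇒ convergent index 9
i=0: a=13 ⇒ p=13, q=1
i=1: a=1 ⇒ p=14, q=1
i=2: a=1 ⇒ p=27, q=2
i=3: a=1 ⇒ p=41, q=3
…
i=5: a=26 ⇒ p=1809, q=133
i=6: a=1 ⇒ p=1877, q=138
i=7: a=1 ⇒ p=3686, q=271
i=8: a=1 ⇒ p=5563, q=409
i=9: a=1 ⇒ p=9249, q=680
(x₁, y₁) = (9249, 680);  9249² − 185·680² = 1 ✓
n=2: (9249,680)∘(9249,680) = (9249·9249+185·680·680, 9249·680+680·9249) = (171088001,12578640)
n=3: (171088001,12578640)∘(9249,680) = (9249·171088001+185·680·12578640, 9249·12578640+680·171088001) = (3164785833249,232679682040)
n=4: (3164785833249,232679682040)∘(9249,680) = (9249·3164785833249+185·680·232679682040, 9249·232679682040+680·3164785833249) = (58542208172352001,4304108745797280)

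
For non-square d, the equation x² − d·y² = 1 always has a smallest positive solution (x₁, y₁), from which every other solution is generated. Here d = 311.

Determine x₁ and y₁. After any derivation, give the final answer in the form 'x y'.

16883880 957397

√311 = [17; 1,1,1,2,1,…,1,1,34, …], period ℓ=16 (even) → k=15
a_0=17:  p_0=17·1+0=17,  q_0=17·0+1=1
a_1=1:  p_1=1·17+1=18,  q_1=1·1+0=1
…
a_4=2:  p_4=2·53+35=141,  q_4=2·3+2=8
a_5=1:  p_5=1·141+53=194,  q_5=1·8+3=11
a_6=6:  p_6=6·194+141=1305,  q_6=6·11+8=74
a_7=3:  p_7=3·1305+194=4109,  q_7=3·74+11=233
a_8=17:  p_8=17·4109+1305=71158,  q_8=17·233+74=4035
…
a_10=6:  p_10=6·217583+71158=1376656,  q_10=6·12338+4035=78063
a_11=1:  p_11=1·1376656+217583=1594239,  q_11=1·78063+12338=90401
…
a_13=1:  p_13=1·4565134+1594239=6159373,  q_13=1·258865+90401=349266
a_14=1:  p_14=1·6159373+4565134=10724507,  q_14=1·349266+258865=608131
a_15=1:  p_15=1·10724507+6159373=16883880,  q_15=1·608131+349266=957397
→ (16883880, 957397).  Check: 16883880²=285065403854400, 311·957397²=285065403854399, difference 1.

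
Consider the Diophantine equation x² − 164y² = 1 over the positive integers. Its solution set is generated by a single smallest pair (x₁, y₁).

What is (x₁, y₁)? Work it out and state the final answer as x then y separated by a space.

2049 160

√164 = [12; 1,4,6,4,1,24, …], period ℓ=6 (even) → k=5
step 0: (12, 1)  from 12·(1,0) + (0,1)
…
step 3: (397, 31)  from 6·(64,5) + (13,1)
step 4: (1652, 129)  from 4·(397,31) + (64,5)
step 5: (2049, 160)  from 1·(1652,129) + (397,31)
(x₁, y₁) = (2049, 160);  2049² − 164·160² = 1 ✓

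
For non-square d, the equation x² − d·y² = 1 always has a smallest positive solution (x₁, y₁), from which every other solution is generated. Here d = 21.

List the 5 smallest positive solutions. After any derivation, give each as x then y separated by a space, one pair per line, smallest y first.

55 12
6049 1320
665335 145188
73180801 15969360
8049222775 1756484412

√21 = [4; 1,1,2,1,1,8, …], period ℓ=6 (even) → k=5
step 0: (4, 1)  from 4·(1,0) + (0,1)
…
step 2: (9, 2)  from 1·(5,1) + (4,1)
…
step 4: (32, 7)  from 1·(23,5) + (9,2)
step 5: (55, 12)  from 1·(32,7) + (23,5)
fundamental: x₁=55, y₁=12  (since 3025 − 21·144 = 1)
(55+12√21)^2 = 6049 + 1320√21
(55+12√21)^3 = 665335 + 145188√21
(55+12√21)^4 = 73180801 + 15969360√21
(55+12√21)^5 = 8049222775 + 1756484412√21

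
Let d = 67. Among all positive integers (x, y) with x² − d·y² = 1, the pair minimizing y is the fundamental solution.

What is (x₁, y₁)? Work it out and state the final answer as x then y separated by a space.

√67 = [8; 5,2,1,1,7,1,1,2,5,16, …], period ℓ=10 (even) → k=9
step 0: (8, 1)  from 8·(1,0) + (0,1)
step 1: (41, 5)  from 5·(8,1) + (1,0)
step 2: (90, 11)  from 2·(41,5) + (8,1)
…
step 4: (221, 27)  from 1·(131,16) + (90,11)
…
step 6: (1899, 232)  from 1·(1678,205) + (221,27)
…
step 8: (9053, 1106)  from 2·(3577,437) + (1899,232)
step 9: (48842, 5967)  from 5·(9053,1106) + (3577,437)
(x₁, y₁) = (48842, 5967);  48842² − 67·5967² = 1 ✓

48842 5967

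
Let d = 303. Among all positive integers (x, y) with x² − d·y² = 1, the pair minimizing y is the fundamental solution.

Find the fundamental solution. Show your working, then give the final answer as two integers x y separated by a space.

√303 → a₀=17, period (2,2,5,2,2,34); ℓ=6 even so k=5
i=0: a=17 ⇒ p=17, q=1
i=1: a=2 ⇒ p=35, q=2
i=2: a=2 ⇒ p=87, q=5
…
i=4: a=2 ⇒ p=1027, q=59
i=5: a=2 ⇒ p=2524, q=145
fundamental: x₁=2524, y₁=145  (since 6370576 − 303·21025 = 1)

2524 145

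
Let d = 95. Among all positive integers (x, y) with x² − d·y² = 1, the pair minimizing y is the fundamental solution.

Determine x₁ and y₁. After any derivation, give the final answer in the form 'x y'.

[9; 1,2,1,18] for √95; ℓ=4 ⇒ convergent index 3
a_0=9:  p_0=9·1+0=9,  q_0=9·0+1=1
a_1=1:  p_1=1·9+1=10,  q_1=1·1+0=1
a_2=2:  p_2=2·10+9=29,  q_2=2·1+1=3
a_3=1:  p_3=1·29+10=39,  q_3=1·3+1=4
(x₁, y₁) = (39, 4);  39² − 95·4² = 1 ✓

39 4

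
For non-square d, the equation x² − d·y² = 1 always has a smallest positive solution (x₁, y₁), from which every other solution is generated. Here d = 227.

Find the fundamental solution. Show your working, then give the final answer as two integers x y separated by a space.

[15; 15,30] for √227; ℓ=2 ⇒ convergent index 1
step 0: (15, 1)  from 15·(1,0) + (0,1)
step 1: (226, 15)  from 15·(15,1) + (1,0)
fundamental: x₁=226, y₁=15  (since 51076 − 227·225 = 1)

226 15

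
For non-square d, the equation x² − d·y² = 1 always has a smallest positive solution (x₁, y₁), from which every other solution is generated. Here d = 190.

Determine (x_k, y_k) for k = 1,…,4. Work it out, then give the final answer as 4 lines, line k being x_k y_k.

√190 → a₀=13, period (1,3,1,1,1,…,3,1,26); ℓ=14 even so k=13
step 0: (13, 1)  from 13·(1,0) + (0,1)
…
step 3: (69, 5)  from 1·(55,4) + (14,1)
step 4: (124, 9)  from 1·(69,5) + (55,4)
step 5: (193, 14)  from 1·(124,9) + (69,5)
…
step 7: (1213, 88)  from 2·(510,37) + (193,14)
…
step 9: (4149, 301)  from 1·(2936,213) + (1213,88)
step 10: (7085, 514)  from 1·(4149,301) + (2936,213)
…
step 12: (40787, 2959)  from 3·(11234,815) + (7085,514)
step 13: (52021, 3774)  from 1·(40787,2959) + (11234,815)
fundamental: x₁=52021, y₁=3774  (since 2706184441 − 190·14243076 = 1)
(x_2, y_2) = (52021·52021 + 190·3774·3774, 52021·3774 + 3774·52021) = (5412368881, 392654508)
(x_3, y_3) = (52021·5412368881 + 190·3774·392654508, 52021·392654508 + 3774·5412368881) = (563113683064981, 40852560317562)
(x_4, y_4) = (52021·563113683064981 + 190·3774·40852560317562, 52021·40852560317562 + 3774·563113683064981) = (58587473808034384321, 4250382080167131096)

52021 3774
5412368881 392654508
563113683064981 40852560317562
58587473808034384321 4250382080167131096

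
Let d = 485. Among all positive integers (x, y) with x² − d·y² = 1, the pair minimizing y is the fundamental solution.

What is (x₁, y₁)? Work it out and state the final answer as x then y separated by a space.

[22; 44] for √485; ℓ=1 ⇒ convergent index 1
k=0  a_k=22  p_k/q_k = 22/1
k=1  a_k=44  p_k/q_k = 969/44
→ (969, 44).  Check: 969²=938961, 485·44²=938960, difference 1.

969 44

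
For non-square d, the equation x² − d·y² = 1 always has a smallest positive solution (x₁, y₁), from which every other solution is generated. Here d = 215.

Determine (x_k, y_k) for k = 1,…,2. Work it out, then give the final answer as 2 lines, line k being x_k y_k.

d=215: √d = [14; 1,1,1,28] (ℓ=4, even), read p_3/q_3
a_0=14:  p_0=14·1+0=14,  q_0=14·0+1=1
a_1=1:  p_1=1·14+1=15,  q_1=1·1+0=1
a_2=1:  p_2=1·15+14=29,  q_2=1·1+1=2
a_3=1:  p_3=1·29+15=44,  q_3=1·2+1=3
→ (44, 3).  Check: 44²=1936, 215·3²=1935, difference 1.
(44+3√215)^2 = 3871 + 264√215

44 3
3871 264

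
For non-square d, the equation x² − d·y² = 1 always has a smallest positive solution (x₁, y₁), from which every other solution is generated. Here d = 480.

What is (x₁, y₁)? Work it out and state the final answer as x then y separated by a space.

241 11

√480 → a₀=21, period (1,9,1,42); ℓ=4 even so k=3
k=0  a_k=21  p_k/q_k = 21/1
…
k=2  a_k=9  p_k/q_k = 219/10
k=3  a_k=1  p_k/q_k = 241/11
(x₁, y₁) = (241, 11);  241² − 480·11² = 1 ✓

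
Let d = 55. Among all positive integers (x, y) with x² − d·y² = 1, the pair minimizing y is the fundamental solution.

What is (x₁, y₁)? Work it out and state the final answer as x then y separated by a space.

89 12

√55 = [7; 2,2,2,14, …], period ℓ=4 (even) → k=3
k=0  a_k=7  p_k/q_k = 7/1
…
k=2  a_k=2  p_k/q_k = 37/5
k=3  a_k=2  p_k/q_k = 89/12
fundamental: x₁=89, y₁=12  (since 7921 − 55·144 = 1)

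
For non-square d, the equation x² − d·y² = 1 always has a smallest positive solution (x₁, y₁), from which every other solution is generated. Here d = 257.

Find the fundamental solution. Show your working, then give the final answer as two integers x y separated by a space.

d=257: √d = [16; 32] (ℓ=1, odd), read p_1/q_1
k=0  a_k=16  p_k/q_k = 16/1
k=1  a_k=32  p_k/q_k = 513/32
(x₁, y₁) = (513, 32);  513² − 257·32² = 1 ✓

513 32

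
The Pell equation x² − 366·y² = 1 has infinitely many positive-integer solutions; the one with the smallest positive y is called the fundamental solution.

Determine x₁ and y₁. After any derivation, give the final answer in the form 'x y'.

907925 47458

d=366: √d = [19; 7,1,1,1,2,12,2,1,1,1,7,38] (ℓ=12, even), read p_11/q_11
step 0: (19, 1)  from 19·(1,0) + (0,1)
…
step 10: (119053, 6223)  from 1·(74554,3897) + (44499,2326)
step 11: (907925, 47458)  from 7·(119053,6223) + (74554,3897)
fundamental: x₁=907925, y₁=47458  (since 824327805625 − 366·2252261764 = 1)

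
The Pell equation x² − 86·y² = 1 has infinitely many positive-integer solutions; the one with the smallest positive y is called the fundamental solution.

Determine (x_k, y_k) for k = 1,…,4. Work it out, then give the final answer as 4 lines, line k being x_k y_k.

10405 1122
216528049 23348820
4505948689285 485888943078
93768792007492801 10111348882104360

d=86: √d = [9; 3,1,1,1,8,1,1,1,3,18] (ℓ=10, even), read p_9/q_9
step 0: (9, 1)  from 9·(1,0) + (0,1)
step 1: (28, 3)  from 3·(9,1) + (1,0)
step 2: (37, 4)  from 1·(28,3) + (9,1)
…
step 4: (102, 11)  from 1·(65,7) + (37,4)
step 5: (881, 95)  from 8·(102,11) + (65,7)
step 6: (983, 106)  from 1·(881,95) + (102,11)
…
step 8: (2847, 307)  from 1·(1864,201) + (983,106)
step 9: (10405, 1122)  from 3·(2847,307) + (1864,201)
→ (10405, 1122).  Check: 10405²=108264025, 86·1122²=108264024, difference 1.
k=2:  x_2 = 10405·10405+86·1122·1122 = 216528049,  y_2 = 10405·1122+1122·10405 = 23348820
k=3:  x_3 = 10405·216528049+86·1122·23348820 = 4505948689285,  y_3 = 10405·23348820+1122·216528049 = 485888943078
k=4:  x_4 = 10405·4505948689285+86·1122·485888943078 = 93768792007492801,  y_4 = 10405·485888943078+1122·4505948689285 = 10111348882104360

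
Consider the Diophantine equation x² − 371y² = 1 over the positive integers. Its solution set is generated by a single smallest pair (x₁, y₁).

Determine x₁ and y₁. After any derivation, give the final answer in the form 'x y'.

1695 88

√371 = [19; 3,1,4,1,3,38, …], period ℓ=6 (even) → k=5
step 0: (19, 1)  from 19·(1,0) + (0,1)
…
step 4: (443, 23)  from 1·(366,19) + (77,4)
step 5: (1695, 88)  from 3·(443,23) + (366,19)
fundamental: x₁=1695, y₁=88  (since 2873025 − 371·7744 = 1)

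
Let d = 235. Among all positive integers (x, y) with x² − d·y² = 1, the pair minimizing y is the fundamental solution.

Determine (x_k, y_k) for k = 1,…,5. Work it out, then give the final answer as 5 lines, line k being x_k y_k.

[15; 3,30] for √235; ℓ=2 ⇒ convergent index 1
i=0: a=15 ⇒ p=15, q=1
i=1: a=3 ⇒ p=46, q=3
(x₁, y₁) = (46, 3);  46² − 235·3² = 1 ✓
n=2: (46,3)∘(46,3) = (46·46+235·3·3, 46·3+3·46) = (4231,276)
n=3: (4231,276)∘(46,3) = (46·4231+235·3·276, 46·276+3·4231) = (389206,25389)
n=4: (389206,25389)∘(46,3) = (46·389206+235·3·25389, 46·25389+3·389206) = (35802721,2335512)
n=5: (35802721,2335512)∘(46,3) = (46·35802721+235·3·2335512, 46·2335512+3·35802721) = (3293461126,214841715)

46 3
4231 276
389206 25389
35802721 2335512
3293461126 214841715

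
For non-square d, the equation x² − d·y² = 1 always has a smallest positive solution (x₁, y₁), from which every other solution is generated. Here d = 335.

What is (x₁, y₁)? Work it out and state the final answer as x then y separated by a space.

604 33

√335 = [18; 3,3,3,36, …], period ℓ=4 (even) → k=3
i=0: a=18 ⇒ p=18, q=1
…
i=2: a=3 ⇒ p=183, q=10
i=3: a=3 ⇒ p=604, q=33
fundamental: x₁=604, y₁=33  (since 364816 − 335·1089 = 1)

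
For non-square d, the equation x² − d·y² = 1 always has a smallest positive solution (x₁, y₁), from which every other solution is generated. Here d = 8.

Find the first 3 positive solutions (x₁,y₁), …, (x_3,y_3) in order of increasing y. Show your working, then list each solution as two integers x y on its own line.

3 1
17 6
99 35

√8 → a₀=2, period (1,4); ℓ=2 even so k=1
step 0: (2, 1)  from 2·(1,0) + (0,1)
step 1: (3, 1)  from 1·(2,1) + (1,0)
→ (3, 1).  Check: 3²=9, 8·1²=8, difference 1.
n=2: (3,1)∘(3,1) = (3·3+8·1·1, 3·1+1·3) = (17,6)
n=3: (17,6)∘(3,1) = (3·17+8·1·6, 3·6+1·17) = (99,35)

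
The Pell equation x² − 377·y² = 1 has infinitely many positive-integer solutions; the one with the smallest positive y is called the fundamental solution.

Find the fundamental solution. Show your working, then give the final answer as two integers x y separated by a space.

233 12

[19; 2,2,2,38] for √377; ℓ=4 ⇒ convergent index 3
step 0: (19, 1)  from 19·(1,0) + (0,1)
…
step 2: (97, 5)  from 2·(39,2) + (19,1)
step 3: (233, 12)  from 2·(97,5) + (39,2)
(x₁, y₁) = (233, 12);  233² − 377·12² = 1 ✓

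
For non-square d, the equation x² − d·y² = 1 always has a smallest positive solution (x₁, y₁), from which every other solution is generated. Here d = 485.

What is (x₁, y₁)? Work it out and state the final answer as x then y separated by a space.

969 44

√485 → a₀=22, period (44); ℓ=1 odd so k=1
k=0  a_k=22  p_k/q_k = 22/1
k=1  a_k=44  p_k/q_k = 969/44
→ (969, 44).  Check: 969²=938961, 485·44²=938960, difference 1.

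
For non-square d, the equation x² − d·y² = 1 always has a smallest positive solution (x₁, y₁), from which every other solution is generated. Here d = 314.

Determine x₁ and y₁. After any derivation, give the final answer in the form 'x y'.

d=314: √d = [17; 1,2,1,1,2,1,34] (ℓ=7, odd), read p_13/q_13
step 0: (17, 1)  from 17·(1,0) + (0,1)
…
step 2: (53, 3)  from 2·(18,1) + (17,1)
…
step 5: (319, 18)  from 2·(124,7) + (71,4)
…
step 10: (62853, 3547)  from 1·(47029,2654) + (15824,893)
step 11: (109882, 6201)  from 1·(62853,3547) + (47029,2654)
step 12: (282617, 15949)  from 2·(109882,6201) + (62853,3547)
step 13: (392499, 22150)  from 1·(282617,15949) + (109882,6201)
→ (392499, 22150).  Check: 392499²=154055465001, 314·22150²=154055465000, difference 1.

392499 22150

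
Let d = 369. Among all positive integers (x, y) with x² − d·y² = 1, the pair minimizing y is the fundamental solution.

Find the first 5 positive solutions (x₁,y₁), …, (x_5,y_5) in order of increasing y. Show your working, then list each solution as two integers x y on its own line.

8396801 437120
141012534067201 7340819306240
2368108374136006451201 123278797782910239360
39769069528107045198367948801 2070295065004669620717268480
667865925565355162349028245713920001 34767711344252426473018978470025600

d=369: √d = [19; 4,1,3,2,7,4,7,2,3,1,4,38] (ℓ=12, even), read p_11/q_11
step 0: (19, 1)  from 19·(1,0) + (0,1)
…
step 4: (826, 43)  from 2·(365,19) + (96,5)
step 5: (6147, 320)  from 7·(826,43) + (365,19)
…
step 7: (184045, 9581)  from 7·(25414,1323) + (6147,320)
…
step 10: (1758061, 91521)  from 1·(1364557,71036) + (393504,20485)
step 11: (8396801, 437120)  from 4·(1758061,91521) + (1364557,71036)
(x₁, y₁) = (8396801, 437120);  8396801² − 369·437120² = 1 ✓
(x_2, y_2) = (8396801·8396801 + 369·437120·437120, 8396801·437120 + 437120·8396801) = (141012534067201, 7340819306240)
(x_3, y_3) = (8396801·141012534067201 + 369·437120·7340819306240, 8396801·7340819306240 + 437120·141012534067201) = (2368108374136006451201, 123278797782910239360)
(x_4, y_4) = (8396801·2368108374136006451201 + 369·437120·123278797782910239360, 8396801·123278797782910239360 + 437120·2368108374136006451201) = (39769069528107045198367948801, 2070295065004669620717268480)
(x_5, y_5) = (8396801·39769069528107045198367948801 + 369·437120·2070295065004669620717268480, 8396801·2070295065004669620717268480 + 437120·39769069528107045198367948801) = (667865925565355162349028245713920001, 34767711344252426473018978470025600)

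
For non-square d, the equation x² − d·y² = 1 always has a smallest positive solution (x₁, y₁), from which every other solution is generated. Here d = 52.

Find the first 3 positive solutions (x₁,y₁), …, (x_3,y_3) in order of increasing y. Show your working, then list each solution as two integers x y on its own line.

√52 = [7; 4,1,2,1,4,14, …], period ℓ=6 (even) → k=5
a_0=7:  p_0=7·1+0=7,  q_0=7·0+1=1
…
a_3=2:  p_3=2·36+29=101,  q_3=2·5+4=14
a_4=1:  p_4=1·101+36=137,  q_4=1·14+5=19
a_5=4:  p_5=4·137+101=649,  q_5=4·19+14=90
fundamental: x₁=649, y₁=90  (since 421201 − 52·8100 = 1)
k=2:  x_2 = 649·649+52·90·90 = 842401,  y_2 = 649·90+90·649 = 116820
k=3:  x_3 = 649·842401+52·90·116820 = 1093435849,  y_3 = 649·116820+90·842401 = 151632270

649 90
842401 116820
1093435849 151632270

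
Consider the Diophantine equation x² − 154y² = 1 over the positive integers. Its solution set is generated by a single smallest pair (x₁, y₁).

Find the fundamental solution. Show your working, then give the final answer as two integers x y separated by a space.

√154 → a₀=12, period (2,2,3,1,2,1,3,2,2,24); ℓ=10 even so k=9
i=0: a=12 ⇒ p=12, q=1
i=1: a=2 ⇒ p=25, q=2
i=2: a=2 ⇒ p=62, q=5
i=3: a=3 ⇒ p=211, q=17
…
i=5: a=2 ⇒ p=757, q=61
i=6: a=1 ⇒ p=1030, q=83
i=7: a=3 ⇒ p=3847, q=310
i=8: a=2 ⇒ p=8724, q=703
i=9: a=2 ⇒ p=21295, q=1716
(x₁, y₁) = (21295, 1716);  21295² − 154·1716² = 1 ✓

21295 1716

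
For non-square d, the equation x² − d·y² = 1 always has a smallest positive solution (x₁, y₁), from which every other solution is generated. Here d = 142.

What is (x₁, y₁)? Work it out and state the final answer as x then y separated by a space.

143 12

√142 = [11; 1,10,1,22, …], period ℓ=4 (even) → k=3
a_0=11:  p_0=11·1+0=11,  q_0=11·0+1=1
…
a_2=10:  p_2=10·12+11=131,  q_2=10·1+1=11
a_3=1:  p_3=1·131+12=143,  q_3=1·11+1=12
→ (143, 12).  Check: 143²=20449, 142·12²=20448, difference 1.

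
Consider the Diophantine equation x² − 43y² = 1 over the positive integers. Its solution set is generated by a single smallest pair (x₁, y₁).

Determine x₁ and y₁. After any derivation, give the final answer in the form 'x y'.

3482 531

[6; 1,1,3,1,5,1,3,1,1,12] for √43; ℓ=10 ⇒ convergent index 9
step 0: (6, 1)  from 6·(1,0) + (0,1)
…
step 2: (13, 2)  from 1·(7,1) + (6,1)
step 3: (46, 7)  from 3·(13,2) + (7,1)
step 4: (59, 9)  from 1·(46,7) + (13,2)
step 5: (341, 52)  from 5·(59,9) + (46,7)
step 6: (400, 61)  from 1·(341,52) + (59,9)
step 7: (1541, 235)  from 3·(400,61) + (341,52)
step 8: (1941, 296)  from 1·(1541,235) + (400,61)
step 9: (3482, 531)  from 1·(1941,296) + (1541,235)
→ (3482, 531).  Check: 3482²=12124324, 43·531²=12124323, difference 1.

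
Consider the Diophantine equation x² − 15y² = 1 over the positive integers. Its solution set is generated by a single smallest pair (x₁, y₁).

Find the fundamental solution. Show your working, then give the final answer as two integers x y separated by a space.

4 1

√15 = [3; 1,6, …], period ℓ=2 (even) → k=1
a_0=3:  p_0=3·1+0=3,  q_0=3·0+1=1
a_1=1:  p_1=1·3+1=4,  q_1=1·1+0=1
(x₁, y₁) = (4, 1);  4² − 15·1² = 1 ✓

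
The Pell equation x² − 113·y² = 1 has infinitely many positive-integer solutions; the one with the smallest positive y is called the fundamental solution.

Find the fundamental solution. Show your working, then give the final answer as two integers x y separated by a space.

1204353 113296

√113 → a₀=10, period (1,1,1,2,2,1,1,1,20); ℓ=9 odd so k=17
k=0  a_k=10  p_k/q_k = 10/1
…
k=3  a_k=1  p_k/q_k = 32/3
…
k=6  a_k=1  p_k/q_k = 287/27
k=7  a_k=1  p_k/q_k = 489/46
…
k=11  a_k=1  p_k/q_k = 32794/3085
k=12  a_k=1  p_k/q_k = 49579/4664
…
k=14  a_k=2  p_k/q_k = 313483/29490
…
k=16  a_k=1  p_k/q_k = 758918/71393
k=17  a_k=1  p_k/q_k = 1204353/113296
→ (1204353, 113296).  Check: 1204353²=1450466148609, 113·113296²=1450466148608, difference 1.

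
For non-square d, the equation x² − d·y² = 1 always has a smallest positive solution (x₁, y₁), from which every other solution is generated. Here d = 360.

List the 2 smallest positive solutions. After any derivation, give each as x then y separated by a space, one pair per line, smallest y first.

√360 = [18; 1,36, …], period ℓ=2 (even) → k=1
k=0  a_k=18  p_k/q_k = 18/1
k=1  a_k=1  p_k/q_k = 19/1
fundamental: x₁=19, y₁=1  (since 361 − 360·1 = 1)
(19+1√360)^2 = 721 + 38√360

19 1
721 38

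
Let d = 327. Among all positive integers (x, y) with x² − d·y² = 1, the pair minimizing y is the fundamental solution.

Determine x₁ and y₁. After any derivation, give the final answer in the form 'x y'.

[18; 12,36] for √327; ℓ=2 ⇒ convergent index 1
a_0=18:  p_0=18·1+0=18,  q_0=18·0+1=1
a_1=12:  p_1=12·18+1=217,  q_1=12·1+0=12
(x₁, y₁) = (217, 12);  217² − 327·12² = 1 ✓

217 12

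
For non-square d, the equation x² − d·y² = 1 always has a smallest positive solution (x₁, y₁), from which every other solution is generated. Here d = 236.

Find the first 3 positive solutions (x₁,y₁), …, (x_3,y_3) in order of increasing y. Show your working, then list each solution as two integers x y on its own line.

561799 36570
631236232801 41089978860
709255768702176199 46168618067101710

√236 = [15; 2,1,3,5,1,6,1,5,3,1,2,30, …], period ℓ=12 (even) → k=11
a_0=15:  p_0=15·1+0=15,  q_0=15·0+1=1
a_1=2:  p_1=2·15+1=31,  q_1=2·1+0=2
a_2=1:  p_2=1·31+15=46,  q_2=1·2+1=3
a_3=3:  p_3=3·46+31=169,  q_3=3·3+2=11
a_4=5:  p_4=5·169+46=891,  q_4=5·11+3=58
…
a_6=6:  p_6=6·1060+891=7251,  q_6=6·69+58=472
a_7=1:  p_7=1·7251+1060=8311,  q_7=1·472+69=541
a_8=5:  p_8=5·8311+7251=48806,  q_8=5·541+472=3177
a_9=3:  p_9=3·48806+8311=154729,  q_9=3·3177+541=10072
a_10=1:  p_10=1·154729+48806=203535,  q_10=1·10072+3177=13249
a_11=2:  p_11=2·203535+154729=561799,  q_11=2·13249+10072=36570
→ (561799, 36570).  Check: 561799²=315618116401, 236·36570²=315618116400, difference 1.
(561799+36570√236)^2 = 631236232801 + 41089978860√236
(561799+36570√236)^3 = 709255768702176199 + 46168618067101710√236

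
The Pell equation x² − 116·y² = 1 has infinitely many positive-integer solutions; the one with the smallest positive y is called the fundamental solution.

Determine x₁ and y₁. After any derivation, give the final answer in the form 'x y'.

9801 910

√116 → a₀=10, period (1,3,2,1,4,1,2,3,1,20); ℓ=10 even so k=9
a_0=10:  p_0=10·1+0=10,  q_0=10·0+1=1
…
a_2=3:  p_2=3·11+10=43,  q_2=3·1+1=4
…
a_5=4:  p_5=4·140+97=657,  q_5=4·13+9=61
a_6=1:  p_6=1·657+140=797,  q_6=1·61+13=74
…
a_8=3:  p_8=3·2251+797=7550,  q_8=3·209+74=701
a_9=1:  p_9=1·7550+2251=9801,  q_9=1·701+209=910
→ (9801, 910).  Check: 9801²=96059601, 116·910²=96059600, difference 1.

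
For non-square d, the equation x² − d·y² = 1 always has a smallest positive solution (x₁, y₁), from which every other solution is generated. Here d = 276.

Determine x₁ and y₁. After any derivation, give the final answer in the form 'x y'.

7775 468

√276 → a₀=16, period (1,1,1,1,2,2,2,1,1,1,1,32); ℓ=12 even so k=11
a_0=16:  p_0=16·1+0=16,  q_0=16·0+1=1
…
a_9=1:  p_9=1·1761+1246=3007,  q_9=1·106+75=181
a_10=1:  p_10=1·3007+1761=4768,  q_10=1·181+106=287
a_11=1:  p_11=1·4768+3007=7775,  q_11=1·287+181=468
fundamental: x₁=7775, y₁=468  (since 60450625 − 276·219024 = 1)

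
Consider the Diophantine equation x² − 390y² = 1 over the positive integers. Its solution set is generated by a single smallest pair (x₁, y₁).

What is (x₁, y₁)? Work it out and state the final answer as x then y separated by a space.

√390 → a₀=19, period (1,2,1,38); ℓ=4 even so k=3
i=0: a=19 ⇒ p=19, q=1
i=1: a=1 ⇒ p=20, q=1
i=2: a=2 ⇒ p=59, q=3
i=3: a=1 ⇒ p=79, q=4
fundamental: x₁=79, y₁=4  (since 6241 − 390·16 = 1)

79 4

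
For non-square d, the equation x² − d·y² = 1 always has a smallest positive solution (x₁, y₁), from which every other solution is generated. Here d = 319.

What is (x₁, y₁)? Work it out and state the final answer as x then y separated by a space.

12901780 722361

d=319: √d = [17; 1,6,5,1,4,…,6,1,34] (ℓ=14, even), read p_13/q_13
i=0: a=17 ⇒ p=17, q=1
…
i=6: a=3 ⇒ p=11913, q=667
…
i=8: a=3 ⇒ p=58797, q=3292
i=9: a=4 ⇒ p=250816, q=14043
…
i=11: a=5 ⇒ p=1798881, q=100718
i=12: a=6 ⇒ p=11102899, q=621643
i=13: a=1 ⇒ p=12901780, q=722361
(x₁, y₁) = (12901780, 722361);  12901780² − 319·722361² = 1 ✓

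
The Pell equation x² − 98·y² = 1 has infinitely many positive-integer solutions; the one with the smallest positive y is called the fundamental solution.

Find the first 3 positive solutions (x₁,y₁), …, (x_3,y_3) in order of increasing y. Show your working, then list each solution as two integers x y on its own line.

99 10
19601 1980
3880899 392030

√98 = [9; 1,8,1,18, …], period ℓ=4 (even) → k=3
k=0  a_k=9  p_k/q_k = 9/1
k=1  a_k=1  p_k/q_k = 10/1
k=2  a_k=8  p_k/q_k = 89/9
k=3  a_k=1  p_k/q_k = 99/10
fundamental: x₁=99, y₁=10  (since 9801 − 98·100 = 1)
(x_2, y_2) = (99·99 + 98·10·10, 99·10 + 10·99) = (19601, 1980)
(x_3, y_3) = (99·19601 + 98·10·1980, 99·1980 + 10·19601) = (3880899, 392030)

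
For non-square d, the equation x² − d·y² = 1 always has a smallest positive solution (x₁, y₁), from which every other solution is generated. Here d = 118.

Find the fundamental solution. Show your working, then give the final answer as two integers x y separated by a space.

306917 28254

[10; 1,6,3,2,10,2,3,6,1,20] for √118; ℓ=10 ⇒ convergent index 9
a_0=10:  p_0=10·1+0=10,  q_0=10·0+1=1
a_1=1:  p_1=1·10+1=11,  q_1=1·1+0=1
a_2=6:  p_2=6·11+10=76,  q_2=6·1+1=7
a_3=3:  p_3=3·76+11=239,  q_3=3·7+1=22
…
a_5=10:  p_5=10·554+239=5779,  q_5=10·51+22=532
…
a_7=3:  p_7=3·12112+5779=42115,  q_7=3·1115+532=3877
a_8=6:  p_8=6·42115+12112=264802,  q_8=6·3877+1115=24377
a_9=1:  p_9=1·264802+42115=306917,  q_9=1·24377+3877=28254
fundamental: x₁=306917, y₁=28254  (since 94198044889 − 118·798288516 = 1)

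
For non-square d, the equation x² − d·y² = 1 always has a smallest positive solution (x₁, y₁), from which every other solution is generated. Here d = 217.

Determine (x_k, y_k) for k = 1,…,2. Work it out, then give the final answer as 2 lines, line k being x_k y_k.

√217 = [14; 1,2,1,2,1,…,2,1,28, …], period ℓ=16 (even) → k=15
i=0: a=14 ⇒ p=14, q=1
…
i=2: a=2 ⇒ p=44, q=3
i=3: a=1 ⇒ p=59, q=4
i=4: a=2 ⇒ p=162, q=11
…
i=7: a=9 ⇒ p=3668, q=249
i=8: a=4 ⇒ p=15055, q=1022
i=9: a=9 ⇒ p=139163, q=9447
i=10: a=1 ⇒ p=154218, q=10469
i=11: a=1 ⇒ p=293381, q=19916
…
i=14: a=2 ⇒ p=2809702, q=190735
i=15: a=1 ⇒ p=3844063, q=260952
fundamental: x₁=3844063, y₁=260952  (since 14776820347969 − 217·68095946304 = 1)
k=2:  x_2 = 3844063·3844063+217·260952·260952 = 29553640695937,  y_2 = 3844063·260952+260952·3844063 = 2006231855952

3844063 260952
29553640695937 2006231855952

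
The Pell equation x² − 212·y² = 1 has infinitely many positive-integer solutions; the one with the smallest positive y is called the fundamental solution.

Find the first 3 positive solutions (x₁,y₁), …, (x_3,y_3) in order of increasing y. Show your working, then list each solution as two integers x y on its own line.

66249 4550
8777860001 602865900
1163048894346249 79878526013650

d=212: √d = [14; 1,1,3,1,1,…,1,1,28] (ℓ=14, even), read p_13/q_13
step 0: (14, 1)  from 14·(1,0) + (0,1)
step 1: (15, 1)  from 1·(14,1) + (1,0)
…
step 7: (2417, 166)  from 6·(364,25) + (233,16)
step 8: (2781, 191)  from 1·(2417,166) + (364,25)
step 9: (5198, 357)  from 1·(2781,191) + (2417,166)
step 10: (7979, 548)  from 1·(5198,357) + (2781,191)
…
step 12: (37114, 2549)  from 1·(29135,2001) + (7979,548)
step 13: (66249, 4550)  from 1·(37114,2549) + (29135,2001)
(x₁, y₁) = (66249, 4550);  66249² − 212·4550² = 1 ✓
(x_2, y_2) = (66249·66249 + 212·4550·4550, 66249·4550 + 4550·66249) = (8777860001, 602865900)
(x_3, y_3) = (66249·8777860001 + 212·4550·602865900, 66249·602865900 + 4550·8777860001) = (1163048894346249, 79878526013650)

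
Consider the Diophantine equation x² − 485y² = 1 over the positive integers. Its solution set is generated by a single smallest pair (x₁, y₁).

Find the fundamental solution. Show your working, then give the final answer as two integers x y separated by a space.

d=485: √d = [22; 44] (ℓ=1, odd), read p_1/q_1
i=0: a=22 ⇒ p=22, q=1
i=1: a=44 ⇒ p=969, q=44
fundamental: x₁=969, y₁=44  (since 938961 − 485·1936 = 1)

969 44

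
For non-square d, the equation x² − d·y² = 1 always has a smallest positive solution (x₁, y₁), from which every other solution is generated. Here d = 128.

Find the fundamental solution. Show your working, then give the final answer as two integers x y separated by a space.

√128 → a₀=11, period (3,5,3,22); ℓ=4 even so k=3
i=0: a=11 ⇒ p=11, q=1
i=1: a=3 ⇒ p=34, q=3
i=2: a=5 ⇒ p=181, q=16
i=3: a=3 ⇒ p=577, q=51
→ (577, 51).  Check: 577²=332929, 128·51²=332928, difference 1.

577 51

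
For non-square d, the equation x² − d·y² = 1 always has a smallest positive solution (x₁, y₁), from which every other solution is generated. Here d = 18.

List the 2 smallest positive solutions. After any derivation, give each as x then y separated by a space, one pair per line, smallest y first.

d=18: √d = [4; 4,8] (ℓ=2, even), read p_1/q_1
k=0  a_k=4  p_k/q_k = 4/1
k=1  a_k=4  p_k/q_k = 17/4
fundamental: x₁=17, y₁=4  (since 289 − 18·16 = 1)
(17+4√18)^2 = 577 + 136√18

17 4
577 136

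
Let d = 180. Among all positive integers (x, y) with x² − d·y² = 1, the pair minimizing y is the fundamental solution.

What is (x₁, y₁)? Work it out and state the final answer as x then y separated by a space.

161 12

√180 → a₀=13, period (2,2,2,26); ℓ=4 even so k=3
k=0  a_k=13  p_k/q_k = 13/1
k=1  a_k=2  p_k/q_k = 27/2
k=2  a_k=2  p_k/q_k = 67/5
k=3  a_k=2  p_k/q_k = 161/12
→ (161, 12).  Check: 161²=25921, 180·12²=25920, difference 1.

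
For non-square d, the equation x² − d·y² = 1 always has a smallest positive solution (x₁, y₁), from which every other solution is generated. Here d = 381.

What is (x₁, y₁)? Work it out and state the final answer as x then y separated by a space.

√381 → a₀=19, period (1,1,12,1,1,38); ℓ=6 even so k=5
step 0: (19, 1)  from 19·(1,0) + (0,1)
…
step 3: (488, 25)  from 12·(39,2) + (20,1)
step 4: (527, 27)  from 1·(488,25) + (39,2)
step 5: (1015, 52)  from 1·(527,27) + (488,25)
(x₁, y₁) = (1015, 52);  1015² − 381·52² = 1 ✓

1015 52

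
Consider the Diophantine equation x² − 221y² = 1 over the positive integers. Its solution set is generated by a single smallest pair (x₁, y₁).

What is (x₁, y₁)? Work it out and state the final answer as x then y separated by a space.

1665 112

d=221: √d = [14; 1,6,2,6,1,28] (ℓ=6, even), read p_5/q_5
step 0: (14, 1)  from 14·(1,0) + (0,1)
step 1: (15, 1)  from 1·(14,1) + (1,0)
step 2: (104, 7)  from 6·(15,1) + (14,1)
…
step 4: (1442, 97)  from 6·(223,15) + (104,7)
step 5: (1665, 112)  from 1·(1442,97) + (223,15)
fundamental: x₁=1665, y₁=112  (since 2772225 − 221·12544 = 1)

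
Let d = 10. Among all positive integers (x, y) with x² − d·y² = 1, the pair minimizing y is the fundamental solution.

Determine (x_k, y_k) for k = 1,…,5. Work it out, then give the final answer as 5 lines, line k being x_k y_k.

[3; 6] for √10; ℓ=1 ⇒ convergent index 1
step 0: (3, 1)  from 3·(1,0) + (0,1)
step 1: (19, 6)  from 6·(3,1) + (1,0)
→ (19, 6).  Check: 19²=361, 10·6²=360, difference 1.
(x_2, y_2) = (19·19 + 10·6·6, 19·6 + 6·19) = (721, 228)
(x_3, y_3) = (19·721 + 10·6·228, 19·228 + 6·721) = (27379, 8658)
(x_4, y_4) = (19·27379 + 10·6·8658, 19·8658 + 6·27379) = (1039681, 328776)
(x_5, y_5) = (19·1039681 + 10·6·328776, 19·328776 + 6·1039681) = (39480499, 12484830)

19 6
721 228
27379 8658
1039681 328776
39480499 12484830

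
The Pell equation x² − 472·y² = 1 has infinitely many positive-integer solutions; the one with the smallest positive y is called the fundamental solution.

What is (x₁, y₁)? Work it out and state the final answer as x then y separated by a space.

√472 = [21; 1,2,1,1,1,…,2,1,42, …], period ℓ=14 (even) → k=13
k=0  a_k=21  p_k/q_k = 21/1
k=1  a_k=1  p_k/q_k = 22/1
…
k=7  a_k=5  p_k/q_k = 5779/266
k=8  a_k=4  p_k/q_k = 24224/1115
k=9  a_k=1  p_k/q_k = 30003/1381
…
k=12  a_k=2  p_k/q_k = 222687/10250
k=13  a_k=1  p_k/q_k = 306917/14127
(x₁, y₁) = (306917, 14127);  306917² − 472·14127² = 1 ✓

306917 14127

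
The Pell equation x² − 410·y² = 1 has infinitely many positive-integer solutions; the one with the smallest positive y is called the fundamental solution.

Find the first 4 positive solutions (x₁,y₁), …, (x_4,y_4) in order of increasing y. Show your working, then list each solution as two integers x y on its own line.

√410 → a₀=20, period (4,40); ℓ=2 even so k=1
a_0=20:  p_0=20·1+0=20,  q_0=20·0+1=1
a_1=4:  p_1=4·20+1=81,  q_1=4·1+0=4
→ (81, 4).  Check: 81²=6561, 410·4²=6560, difference 1.
(81+4√410)^2 = 13121 + 648√410
(81+4√410)^3 = 2125521 + 104972√410
(81+4√410)^4 = 344321281 + 17004816√410

81 4
13121 648
2125521 104972
344321281 17004816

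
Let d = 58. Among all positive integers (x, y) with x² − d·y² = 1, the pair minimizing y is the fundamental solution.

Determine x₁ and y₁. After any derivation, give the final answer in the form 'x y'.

[7; 1,1,1,1,1,1,14] for √58; ℓ=7 ⇒ convergent index 13
step 0: (7, 1)  from 7·(1,0) + (0,1)
…
step 3: (23, 3)  from 1·(15,2) + (8,1)
step 4: (38, 5)  from 1·(23,3) + (15,2)
…
step 6: (99, 13)  from 1·(61,8) + (38,5)
…
step 9: (2993, 393)  from 1·(1546,203) + (1447,190)
…
step 12: (12071, 1585)  from 1·(7532,989) + (4539,596)
step 13: (19603, 2574)  from 1·(12071,1585) + (7532,989)
(x₁, y₁) = (19603, 2574);  19603² − 58·2574² = 1 ✓

19603 2574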